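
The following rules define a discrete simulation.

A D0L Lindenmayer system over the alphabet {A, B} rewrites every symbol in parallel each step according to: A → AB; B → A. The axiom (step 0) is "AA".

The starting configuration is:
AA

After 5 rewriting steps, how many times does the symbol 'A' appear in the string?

16

t=0: AA
t=1: ABAB
t=2: ABAABA
t=3: ABAABABAAB
t=4: ABAABABAABAABABA
t=5: ABAABABAABAABABAABABAABAAB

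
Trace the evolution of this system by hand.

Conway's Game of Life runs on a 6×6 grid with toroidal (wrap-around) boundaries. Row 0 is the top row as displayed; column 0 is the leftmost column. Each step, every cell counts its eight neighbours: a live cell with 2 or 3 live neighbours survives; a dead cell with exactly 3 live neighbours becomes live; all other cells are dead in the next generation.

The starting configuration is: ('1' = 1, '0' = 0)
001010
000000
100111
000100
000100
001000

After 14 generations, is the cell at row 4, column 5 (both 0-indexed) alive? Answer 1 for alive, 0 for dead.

1

t=0: 001010
000000
100111
000100
000100
001000
t=1: 000100
000000
000111
001101
001100
001000
t=2: 000000
000100
001101
000001
010010
001000
t=3: 000000
001110
001100
101101
000000
000000
t=4: 000100
001010
000001
011110
000000
000000
t=5: 000100
000110
010001
001110
001100
000000
t=6: 000110
001110
000001
010010
001010
001100
t=7: 000000
001001
001001
000111
011010
001000
t=8: 000000
000000
101001
110001
011011
011100
t=9: 001000
000000
000001
000100
000011
110110
t=10: 011100
000000
000000
000001
101001
111110
t=11: 100010
001000
000000
100001
001000
000010
t=12: 000101
000000
000000
000000
000001
000101
t=13: 000000
000000
000000
000000
000010
100001
t=14: 000000
000000
000000
000000
000001
000001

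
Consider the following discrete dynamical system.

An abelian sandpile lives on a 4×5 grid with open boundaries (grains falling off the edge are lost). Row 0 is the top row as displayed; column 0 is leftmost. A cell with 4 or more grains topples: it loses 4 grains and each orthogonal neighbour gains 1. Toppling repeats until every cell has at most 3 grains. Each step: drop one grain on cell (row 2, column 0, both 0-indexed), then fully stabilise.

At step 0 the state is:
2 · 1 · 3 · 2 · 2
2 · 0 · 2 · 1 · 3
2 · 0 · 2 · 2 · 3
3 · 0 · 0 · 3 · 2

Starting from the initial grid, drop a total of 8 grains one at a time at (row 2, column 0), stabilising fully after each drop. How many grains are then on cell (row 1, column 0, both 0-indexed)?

1

[0] 2 · 1 · 3 · 2 · 2
2 · 0 · 2 · 1 · 3
2 · 0 · 2 · 2 · 3
3 · 0 · 0 · 3 · 2
[1] 2 · 1 · 3 · 2 · 2
2 · 0 · 2 · 1 · 3
3 · 0 · 2 · 2 · 3
3 · 0 · 0 · 3 · 2
[2] 2 · 1 · 3 · 2 · 2
3 · 0 · 2 · 1 · 3
1 · 1 · 2 · 2 · 3
0 · 1 · 0 · 3 · 2
[3] 2 · 1 · 3 · 2 · 2
3 · 0 · 2 · 1 · 3
2 · 1 · 2 · 2 · 3
0 · 1 · 0 · 3 · 2
[4] 2 · 1 · 3 · 2 · 2
3 · 0 · 2 · 1 · 3
3 · 1 · 2 · 2 · 3
0 · 1 · 0 · 3 · 2
[5] 3 · 1 · 3 · 2 · 2
0 · 1 · 2 · 1 · 3
1 · 2 · 2 · 2 · 3
1 · 1 · 0 · 3 · 2
[6] 3 · 1 · 3 · 2 · 2
0 · 1 · 2 · 1 · 3
2 · 2 · 2 · 2 · 3
1 · 1 · 0 · 3 · 2
[7] 3 · 1 · 3 · 2 · 2
0 · 1 · 2 · 1 · 3
3 · 2 · 2 · 2 · 3
1 · 1 · 0 · 3 · 2
[8] 3 · 1 · 3 · 2 · 2
1 · 1 · 2 · 1 · 3
0 · 3 · 2 · 2 · 3
2 · 1 · 0 · 3 · 2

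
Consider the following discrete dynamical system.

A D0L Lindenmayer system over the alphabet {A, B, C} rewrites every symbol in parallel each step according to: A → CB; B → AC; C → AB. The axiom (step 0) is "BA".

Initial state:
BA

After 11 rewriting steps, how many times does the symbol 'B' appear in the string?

1365

gen 0: BA
gen 1: ACCB
gen 2: CBABABAC
gen 3: ABACCBACCBACCBAB
gen 4: CBACCBABABACCBABABACCBABABACCBAC
gen 5: ABACCBABABACCBACCBACCBABABACCBACCBACCBABABACCBACCBACCBABABACCBAB
gen 6: CBACCBABABACCBACCBACCBABABACCBABABACCBABABACCBACCBACCBABAB…ABABACCBACCBACCBABABACCBABABACCBABABACCBACCBACCBABABACCBAC  (len 128)
gen 7: ABACCBABABACCBACCBACCBABABACCBABABACCBABABACCBACCBACCBABAB…ABABACCBACCBACCBABABACCBABABACCBABABACCBACCBACCBABABACCBAB  (len 256)
gen 8: CBACCBABABACCBACCBACCBABABACCBABABACCBABABACCBACCBACCBABAB…ABABACCBACCBACCBABABACCBABABACCBABABACCBACCBACCBABABACCBAC  (len 512)
gen 9: ABACCBABABACCBACCBACCBABABACCBABABACCBABABACCBACCBACCBABAB…ABABACCBACCBACCBABABACCBABABACCBABABACCBACCBACCBABABACCBAB  (len 1024)
gen 10: CBACCBABABACCBACCBACCBABABACCBABABACCBABABACCBACCBACCBABAB…ABABACCBACCBACCBABABACCBABABACCBABABACCBACCBACCBABABACCBAC  (len 2048)
gen 11: ABACCBABABACCBACCBACCBABABACCBABABACCBABABACCBACCBACCBABAB…ABABACCBACCBACCBABABACCBABABACCBABABACCBACCBACCBABABACCBAB  (len 4096)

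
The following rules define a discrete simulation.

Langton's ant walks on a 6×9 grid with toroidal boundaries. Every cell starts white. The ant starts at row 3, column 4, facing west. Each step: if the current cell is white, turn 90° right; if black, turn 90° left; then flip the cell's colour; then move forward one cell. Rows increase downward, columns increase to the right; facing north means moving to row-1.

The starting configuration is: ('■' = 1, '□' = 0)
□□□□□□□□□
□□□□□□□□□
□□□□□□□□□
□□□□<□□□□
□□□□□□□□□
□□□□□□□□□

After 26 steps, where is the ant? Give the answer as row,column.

4,7

k=0  □□□□□□□□□
□□□□□□□□□
□□□□□□□□□
□□□□<□□□□
□□□□□□□□□
□□□□□□□□□
k=1  □□□□□□□□□
□□□□□□□□□
□□□□^□□□□
□□□□■□□□□
□□□□□□□□□
□□□□□□□□□
k=2  □□□□□□□□□
□□□□□□□□□
□□□□■>□□□
□□□□■□□□□
□□□□□□□□□
□□□□□□□□□
k=3  □□□□□□□□□
□□□□□□□□□
□□□□■■□□□
□□□□■v□□□
□□□□□□□□□
□□□□□□□□□
k=4  □□□□□□□□□
□□□□□□□□□
□□□□■■□□□
□□□□<■□□□
□□□□□□□□□
□□□□□□□□□
k=5  □□□□□□□□□
□□□□□□□□□
□□□□■■□□□
□□□□□■□□□
□□□□v□□□□
□□□□□□□□□
k=6  □□□□□□□□□
□□□□□□□□□
□□□□■■□□□
□□□□□■□□□
□□□<■□□□□
□□□□□□□□□
k=7  □□□□□□□□□
□□□□□□□□□
□□□□■■□□□
□□□^□■□□□
□□□■■□□□□
□□□□□□□□□
k=8  □□□□□□□□□
□□□□□□□□□
□□□□■■□□□
□□□■>■□□□
□□□■■□□□□
□□□□□□□□□
k=9  □□□□□□□□□
□□□□□□□□□
□□□□■■□□□
□□□■■■□□□
□□□■v□□□□
□□□□□□□□□
k=10  □□□□□□□□□
□□□□□□□□□
□□□□■■□□□
□□□■■■□□□
□□□■□>□□□
□□□□□□□□□
k=11  □□□□□□□□□
□□□□□□□□□
□□□□■■□□□
□□□■■■□□□
□□□■□■□□□
□□□□□v□□□
k=12  □□□□□□□□□
□□□□□□□□□
□□□□■■□□□
□□□■■■□□□
□□□■□■□□□
□□□□<■□□□
k=13  □□□□□□□□□
□□□□□□□□□
□□□□■■□□□
□□□■■■□□□
□□□■^■□□□
□□□□■■□□□
k=14  □□□□□□□□□
□□□□□□□□□
□□□□■■□□□
□□□■■■□□□
□□□■■>□□□
□□□□■■□□□
k=15  □□□□□□□□□
□□□□□□□□□
□□□□■■□□□
□□□■■^□□□
□□□■■□□□□
□□□□■■□□□
k=16  □□□□□□□□□
□□□□□□□□□
□□□□■■□□□
□□□■<□□□□
□□□■■□□□□
□□□□■■□□□
k=17  □□□□□□□□□
□□□□□□□□□
□□□□■■□□□
□□□■□□□□□
□□□■v□□□□
□□□□■■□□□
k=18  □□□□□□□□□
□□□□□□□□□
□□□□■■□□□
□□□■□□□□□
□□□■□>□□□
□□□□■■□□□
k=19  □□□□□□□□□
□□□□□□□□□
□□□□■■□□□
□□□■□□□□□
□□□■□■□□□
□□□□■v□□□
k=20  □□□□□□□□□
□□□□□□□□□
□□□□■■□□□
□□□■□□□□□
□□□■□■□□□
□□□□■□>□□
k=21  □□□□□□v□□
□□□□□□□□□
□□□□■■□□□
□□□■□□□□□
□□□■□■□□□
□□□□■□■□□
k=22  □□□□□<■□□
□□□□□□□□□
□□□□■■□□□
□□□■□□□□□
□□□■□■□□□
□□□□■□■□□
k=23  □□□□□■■□□
□□□□□□□□□
□□□□■■□□□
□□□■□□□□□
□□□■□■□□□
□□□□■^■□□
k=24  □□□□□■■□□
□□□□□□□□□
□□□□■■□□□
□□□■□□□□□
□□□■□■□□□
□□□□■■>□□
k=25  □□□□□■■□□
□□□□□□□□□
□□□□■■□□□
□□□■□□□□□
□□□■□■^□□
□□□□■■□□□
k=26  □□□□□■■□□
□□□□□□□□□
□□□□■■□□□
□□□■□□□□□
□□□■□■■>□
□□□□■■□□□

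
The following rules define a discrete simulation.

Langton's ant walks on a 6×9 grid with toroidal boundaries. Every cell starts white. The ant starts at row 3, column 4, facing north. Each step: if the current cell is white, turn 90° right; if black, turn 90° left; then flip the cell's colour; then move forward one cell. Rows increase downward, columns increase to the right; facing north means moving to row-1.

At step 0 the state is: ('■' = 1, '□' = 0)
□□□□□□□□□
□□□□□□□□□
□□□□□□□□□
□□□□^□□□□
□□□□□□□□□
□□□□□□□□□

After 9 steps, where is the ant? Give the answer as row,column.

t=0: □□□□□□□□□
□□□□□□□□□
□□□□□□□□□
□□□□^□□□□
□□□□□□□□□
□□□□□□□□□
t=1: □□□□□□□□□
□□□□□□□□□
□□□□□□□□□
□□□□■>□□□
□□□□□□□□□
□□□□□□□□□
t=2: □□□□□□□□□
□□□□□□□□□
□□□□□□□□□
□□□□■■□□□
□□□□□v□□□
□□□□□□□□□
t=3: □□□□□□□□□
□□□□□□□□□
□□□□□□□□□
□□□□■■□□□
□□□□<■□□□
□□□□□□□□□
t=4: □□□□□□□□□
□□□□□□□□□
□□□□□□□□□
□□□□^■□□□
□□□□■■□□□
□□□□□□□□□
t=5: □□□□□□□□□
□□□□□□□□□
□□□□□□□□□
□□□<□■□□□
□□□□■■□□□
□□□□□□□□□
t=6: □□□□□□□□□
□□□□□□□□□
□□□^□□□□□
□□□■□■□□□
□□□□■■□□□
□□□□□□□□□
t=7: □□□□□□□□□
□□□□□□□□□
□□□■>□□□□
□□□■□■□□□
□□□□■■□□□
□□□□□□□□□
t=8: □□□□□□□□□
□□□□□□□□□
□□□■■□□□□
□□□■v■□□□
□□□□■■□□□
□□□□□□□□□
t=9: □□□□□□□□□
□□□□□□□□□
□□□■■□□□□
□□□<■■□□□
□□□□■■□□□
□□□□□□□□□

3,3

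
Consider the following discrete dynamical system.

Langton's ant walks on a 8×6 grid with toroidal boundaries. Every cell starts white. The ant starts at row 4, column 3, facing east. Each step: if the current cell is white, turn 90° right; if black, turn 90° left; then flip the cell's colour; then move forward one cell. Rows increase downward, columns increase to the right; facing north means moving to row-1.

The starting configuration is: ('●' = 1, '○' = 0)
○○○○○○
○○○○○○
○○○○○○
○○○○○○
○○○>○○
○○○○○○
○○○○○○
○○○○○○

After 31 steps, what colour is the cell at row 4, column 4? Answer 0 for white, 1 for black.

1

t=0: ○○○○○○
○○○○○○
○○○○○○
○○○○○○
○○○>○○
○○○○○○
○○○○○○
○○○○○○
t=1: ○○○○○○
○○○○○○
○○○○○○
○○○○○○
○○○●○○
○○○v○○
○○○○○○
○○○○○○
t=2: ○○○○○○
○○○○○○
○○○○○○
○○○○○○
○○○●○○
○○<●○○
○○○○○○
○○○○○○
t=3: ○○○○○○
○○○○○○
○○○○○○
○○○○○○
○○^●○○
○○●●○○
○○○○○○
○○○○○○
t=4: ○○○○○○
○○○○○○
○○○○○○
○○○○○○
○○●>○○
○○●●○○
○○○○○○
○○○○○○
t=5: ○○○○○○
○○○○○○
○○○○○○
○○○^○○
○○●○○○
○○●●○○
○○○○○○
○○○○○○
t=6: ○○○○○○
○○○○○○
○○○○○○
○○○●>○
○○●○○○
○○●●○○
○○○○○○
○○○○○○
t=7: ○○○○○○
○○○○○○
○○○○○○
○○○●●○
○○●○v○
○○●●○○
○○○○○○
○○○○○○
t=8: ○○○○○○
○○○○○○
○○○○○○
○○○●●○
○○●<●○
○○●●○○
○○○○○○
○○○○○○
t=9: ○○○○○○
○○○○○○
○○○○○○
○○○^●○
○○●●●○
○○●●○○
○○○○○○
○○○○○○
t=10: ○○○○○○
○○○○○○
○○○○○○
○○<○●○
○○●●●○
○○●●○○
○○○○○○
○○○○○○
t=11: ○○○○○○
○○○○○○
○○^○○○
○○●○●○
○○●●●○
○○●●○○
○○○○○○
○○○○○○
t=12: ○○○○○○
○○○○○○
○○●>○○
○○●○●○
○○●●●○
○○●●○○
○○○○○○
○○○○○○
t=13: ○○○○○○
○○○○○○
○○●●○○
○○●v●○
○○●●●○
○○●●○○
○○○○○○
○○○○○○
t=14: ○○○○○○
○○○○○○
○○●●○○
○○<●●○
○○●●●○
○○●●○○
○○○○○○
○○○○○○
t=15: ○○○○○○
○○○○○○
○○●●○○
○○○●●○
○○v●●○
○○●●○○
○○○○○○
○○○○○○
t=16: ○○○○○○
○○○○○○
○○●●○○
○○○●●○
○○○>●○
○○●●○○
○○○○○○
○○○○○○
t=17: ○○○○○○
○○○○○○
○○●●○○
○○○^●○
○○○○●○
○○●●○○
○○○○○○
○○○○○○
t=18: ○○○○○○
○○○○○○
○○●●○○
○○<○●○
○○○○●○
○○●●○○
○○○○○○
○○○○○○
t=19: ○○○○○○
○○○○○○
○○^●○○
○○●○●○
○○○○●○
○○●●○○
○○○○○○
○○○○○○
t=20: ○○○○○○
○○○○○○
○<○●○○
○○●○●○
○○○○●○
○○●●○○
○○○○○○
○○○○○○
t=21: ○○○○○○
○^○○○○
○●○●○○
○○●○●○
○○○○●○
○○●●○○
○○○○○○
○○○○○○
t=22: ○○○○○○
○●>○○○
○●○●○○
○○●○●○
○○○○●○
○○●●○○
○○○○○○
○○○○○○
t=23: ○○○○○○
○●●○○○
○●v●○○
○○●○●○
○○○○●○
○○●●○○
○○○○○○
○○○○○○
t=24: ○○○○○○
○●●○○○
○<●●○○
○○●○●○
○○○○●○
○○●●○○
○○○○○○
○○○○○○
t=25: ○○○○○○
○●●○○○
○○●●○○
○v●○●○
○○○○●○
○○●●○○
○○○○○○
○○○○○○
t=26: ○○○○○○
○●●○○○
○○●●○○
<●●○●○
○○○○●○
○○●●○○
○○○○○○
○○○○○○
t=27: ○○○○○○
○●●○○○
^○●●○○
●●●○●○
○○○○●○
○○●●○○
○○○○○○
○○○○○○
t=28: ○○○○○○
○●●○○○
●>●●○○
●●●○●○
○○○○●○
○○●●○○
○○○○○○
○○○○○○
t=29: ○○○○○○
○●●○○○
●●●●○○
●v●○●○
○○○○●○
○○●●○○
○○○○○○
○○○○○○
t=30: ○○○○○○
○●●○○○
●●●●○○
●○>○●○
○○○○●○
○○●●○○
○○○○○○
○○○○○○
t=31: ○○○○○○
○●●○○○
●●^●○○
●○○○●○
○○○○●○
○○●●○○
○○○○○○
○○○○○○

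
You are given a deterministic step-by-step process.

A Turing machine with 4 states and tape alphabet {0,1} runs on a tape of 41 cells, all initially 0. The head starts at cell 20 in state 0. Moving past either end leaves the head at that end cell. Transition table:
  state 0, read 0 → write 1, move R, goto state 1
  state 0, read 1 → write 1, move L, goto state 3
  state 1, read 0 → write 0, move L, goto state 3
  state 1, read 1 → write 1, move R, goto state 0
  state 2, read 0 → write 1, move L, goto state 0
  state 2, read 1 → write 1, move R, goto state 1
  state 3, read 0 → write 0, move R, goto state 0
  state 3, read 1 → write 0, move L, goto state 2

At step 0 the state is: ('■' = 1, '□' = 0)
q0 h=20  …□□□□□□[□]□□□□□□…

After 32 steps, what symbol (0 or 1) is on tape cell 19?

0

step 0: q0 h=20  …□□□□□□[□]□□□□□□…
step 1: q1 h=21  …□□□□□■[□]□□□□□□…
step 2: q3 h=20  …□□□□□□[■]□□□□□□…
step 3: q2 h=19  …□□□□□□[□]□□□□□□…
step 4: q0 h=18  …□□□□□□[□]■□□□□□…
step 5: q1 h=19  …□□□□□■[■]□□□□□□…
step 6: q0 h=20  …□□□□■■[□]□□□□□□…
step 7: q1 h=21  …□□□■■■[□]□□□□□□…
step 8: q3 h=20  …□□□□■■[■]□□□□□□…
step 9: q2 h=19  …□□□□□■[■]□□□□□□…
step 10: q1 h=20  …□□□□■■[□]□□□□□□…
step 11: q3 h=19  …□□□□□■[■]□□□□□□…
step 12: q2 h=18  …□□□□□□[■]□□□□□□…
step 13: q1 h=19  …□□□□□■[□]□□□□□□…
step 14: q3 h=18  …□□□□□□[■]□□□□□□…
step 15: q2 h=17  …□□□□□□[□]□□□□□□…
step 16: q0 h=16  …□□□□□□[□]■□□□□□…
step 17: q1 h=17  …□□□□□■[■]□□□□□□…
step 18: q0 h=18  …□□□□■■[□]□□□□□□…
step 19: q1 h=19  …□□□■■■[□]□□□□□□…
step 20: q3 h=18  …□□□□■■[■]□□□□□□…
step 21: q2 h=17  …□□□□□■[■]□□□□□□…
step 22: q1 h=18  …□□□□■■[□]□□□□□□…
step 23: q3 h=17  …□□□□□■[■]□□□□□□…
step 24: q2 h=16  …□□□□□□[■]□□□□□□…
step 25: q1 h=17  …□□□□□■[□]□□□□□□…
step 26: q3 h=16  …□□□□□□[■]□□□□□□…
step 27: q2 h=15  …□□□□□□[□]□□□□□□…
step 28: q0 h=14  …□□□□□□[□]■□□□□□…
step 29: q1 h=15  …□□□□□■[■]□□□□□□…
step 30: q0 h=16  …□□□□■■[□]□□□□□□…
step 31: q1 h=17  …□□□■■■[□]□□□□□□…
step 32: q3 h=16  …□□□□■■[■]□□□□□□…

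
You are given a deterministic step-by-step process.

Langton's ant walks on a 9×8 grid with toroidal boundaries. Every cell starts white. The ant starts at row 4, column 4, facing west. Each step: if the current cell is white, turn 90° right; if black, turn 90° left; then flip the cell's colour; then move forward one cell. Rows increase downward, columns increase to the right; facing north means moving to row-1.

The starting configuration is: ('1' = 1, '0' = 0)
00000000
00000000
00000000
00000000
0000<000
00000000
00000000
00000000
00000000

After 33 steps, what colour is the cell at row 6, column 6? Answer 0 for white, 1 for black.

0

k=0  00000000
00000000
00000000
00000000
0000<000
00000000
00000000
00000000
00000000
k=1  00000000
00000000
00000000
0000^000
00001000
00000000
00000000
00000000
00000000
k=2  00000000
00000000
00000000
00001>00
00001000
00000000
00000000
00000000
00000000
k=3  00000000
00000000
00000000
00001100
00001v00
00000000
00000000
00000000
00000000
k=4  00000000
00000000
00000000
00001100
0000<100
00000000
00000000
00000000
00000000
k=5  00000000
00000000
00000000
00001100
00000100
0000v000
00000000
00000000
00000000
k=6  00000000
00000000
00000000
00001100
00000100
000<1000
00000000
00000000
00000000
k=7  00000000
00000000
00000000
00001100
000^0100
00011000
00000000
00000000
00000000
k=8  00000000
00000000
00000000
00001100
0001>100
00011000
00000000
00000000
00000000
k=9  00000000
00000000
00000000
00001100
00011100
0001v000
00000000
00000000
00000000
k=10  00000000
00000000
00000000
00001100
00011100
00010>00
00000000
00000000
00000000
k=11  00000000
00000000
00000000
00001100
00011100
00010100
00000v00
00000000
00000000
k=12  00000000
00000000
00000000
00001100
00011100
00010100
0000<100
00000000
00000000
k=13  00000000
00000000
00000000
00001100
00011100
0001^100
00001100
00000000
00000000
k=14  00000000
00000000
00000000
00001100
00011100
00011>00
00001100
00000000
00000000
k=15  00000000
00000000
00000000
00001100
00011^00
00011000
00001100
00000000
00000000
k=16  00000000
00000000
00000000
00001100
0001<000
00011000
00001100
00000000
00000000
k=17  00000000
00000000
00000000
00001100
00010000
0001v000
00001100
00000000
00000000
k=18  00000000
00000000
00000000
00001100
00010000
00010>00
00001100
00000000
00000000
k=19  00000000
00000000
00000000
00001100
00010000
00010100
00001v00
00000000
00000000
k=20  00000000
00000000
00000000
00001100
00010000
00010100
000010>0
00000000
00000000
k=21  00000000
00000000
00000000
00001100
00010000
00010100
00001010
000000v0
00000000
k=22  00000000
00000000
00000000
00001100
00010000
00010100
00001010
00000<10
00000000
k=23  00000000
00000000
00000000
00001100
00010000
00010100
00001^10
00000110
00000000
k=24  00000000
00000000
00000000
00001100
00010000
00010100
000011>0
00000110
00000000
k=25  00000000
00000000
00000000
00001100
00010000
000101^0
00001100
00000110
00000000
k=26  00000000
00000000
00000000
00001100
00010000
0001011>
00001100
00000110
00000000
k=27  00000000
00000000
00000000
00001100
00010000
00010111
0000110v
00000110
00000000
k=28  00000000
00000000
00000000
00001100
00010000
00010111
000011<1
00000110
00000000
k=29  00000000
00000000
00000000
00001100
00010000
000101^1
00001111
00000110
00000000
k=30  00000000
00000000
00000000
00001100
00010000
00010<01
00001111
00000110
00000000
k=31  00000000
00000000
00000000
00001100
00010000
00010001
00001v11
00000110
00000000
k=32  00000000
00000000
00000000
00001100
00010000
00010001
000010>1
00000110
00000000
k=33  00000000
00000000
00000000
00001100
00010000
000100^1
00001001
00000110
00000000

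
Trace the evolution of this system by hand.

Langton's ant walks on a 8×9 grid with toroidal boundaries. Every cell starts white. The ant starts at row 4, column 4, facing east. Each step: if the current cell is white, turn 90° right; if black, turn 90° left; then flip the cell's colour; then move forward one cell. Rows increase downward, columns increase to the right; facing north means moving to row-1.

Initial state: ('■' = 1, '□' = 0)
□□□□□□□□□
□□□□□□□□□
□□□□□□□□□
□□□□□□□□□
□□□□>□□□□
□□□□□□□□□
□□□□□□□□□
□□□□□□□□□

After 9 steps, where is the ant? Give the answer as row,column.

0) □□□□□□□□□
□□□□□□□□□
□□□□□□□□□
□□□□□□□□□
□□□□>□□□□
□□□□□□□□□
□□□□□□□□□
□□□□□□□□□
1) □□□□□□□□□
□□□□□□□□□
□□□□□□□□□
□□□□□□□□□
□□□□■□□□□
□□□□v□□□□
□□□□□□□□□
□□□□□□□□□
2) □□□□□□□□□
□□□□□□□□□
□□□□□□□□□
□□□□□□□□□
□□□□■□□□□
□□□<■□□□□
□□□□□□□□□
□□□□□□□□□
3) □□□□□□□□□
□□□□□□□□□
□□□□□□□□□
□□□□□□□□□
□□□^■□□□□
□□□■■□□□□
□□□□□□□□□
□□□□□□□□□
4) □□□□□□□□□
□□□□□□□□□
□□□□□□□□□
□□□□□□□□□
□□□■>□□□□
□□□■■□□□□
□□□□□□□□□
□□□□□□□□□
5) □□□□□□□□□
□□□□□□□□□
□□□□□□□□□
□□□□^□□□□
□□□■□□□□□
□□□■■□□□□
□□□□□□□□□
□□□□□□□□□
6) □□□□□□□□□
□□□□□□□□□
□□□□□□□□□
□□□□■>□□□
□□□■□□□□□
□□□■■□□□□
□□□□□□□□□
□□□□□□□□□
7) □□□□□□□□□
□□□□□□□□□
□□□□□□□□□
□□□□■■□□□
□□□■□v□□□
□□□■■□□□□
□□□□□□□□□
□□□□□□□□□
8) □□□□□□□□□
□□□□□□□□□
□□□□□□□□□
□□□□■■□□□
□□□■<■□□□
□□□■■□□□□
□□□□□□□□□
□□□□□□□□□
9) □□□□□□□□□
□□□□□□□□□
□□□□□□□□□
□□□□^■□□□
□□□■■■□□□
□□□■■□□□□
□□□□□□□□□
□□□□□□□□□

3,4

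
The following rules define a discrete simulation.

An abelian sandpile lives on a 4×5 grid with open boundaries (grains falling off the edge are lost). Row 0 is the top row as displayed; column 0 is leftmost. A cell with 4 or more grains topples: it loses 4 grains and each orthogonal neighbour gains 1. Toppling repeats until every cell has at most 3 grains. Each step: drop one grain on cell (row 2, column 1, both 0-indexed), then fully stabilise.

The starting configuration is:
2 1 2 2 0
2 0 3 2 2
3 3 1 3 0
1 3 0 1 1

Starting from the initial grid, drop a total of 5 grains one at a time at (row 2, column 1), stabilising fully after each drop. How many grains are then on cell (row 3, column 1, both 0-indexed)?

1

t=0: 2 1 2 2 0
2 0 3 2 2
3 3 1 3 0
1 3 0 1 1
t=1: 2 1 2 2 0
3 1 3 2 2
0 2 2 3 0
3 0 1 1 1
t=2: 2 1 2 2 0
3 1 3 2 2
0 3 2 3 0
3 0 1 1 1
t=3: 2 1 2 2 0
3 2 3 2 2
1 0 3 3 0
3 1 1 1 1
t=4: 2 1 2 2 0
3 2 3 2 2
1 1 3 3 0
3 1 1 1 1
t=5: 2 1 2 2 0
3 2 3 2 2
1 2 3 3 0
3 1 1 1 1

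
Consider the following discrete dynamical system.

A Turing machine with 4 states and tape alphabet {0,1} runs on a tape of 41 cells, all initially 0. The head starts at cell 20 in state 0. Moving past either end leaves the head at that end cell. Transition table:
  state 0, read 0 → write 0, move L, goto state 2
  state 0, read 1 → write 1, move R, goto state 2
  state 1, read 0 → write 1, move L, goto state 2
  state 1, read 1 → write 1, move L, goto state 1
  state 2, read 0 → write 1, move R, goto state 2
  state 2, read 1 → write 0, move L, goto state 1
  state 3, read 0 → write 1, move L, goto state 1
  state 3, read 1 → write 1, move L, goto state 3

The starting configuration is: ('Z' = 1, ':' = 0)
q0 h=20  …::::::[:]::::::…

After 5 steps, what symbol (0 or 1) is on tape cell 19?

1

k=0  q0 h=20  …::::::[:]::::::…
k=1  q2 h=19  …::::::[:]::::::…
k=2  q2 h=20  …:::::Z[:]::::::…
k=3  q2 h=21  …::::ZZ[:]::::::…
k=4  q2 h=22  …:::ZZZ[:]::::::…
k=5  q2 h=23  …::ZZZZ[:]::::::…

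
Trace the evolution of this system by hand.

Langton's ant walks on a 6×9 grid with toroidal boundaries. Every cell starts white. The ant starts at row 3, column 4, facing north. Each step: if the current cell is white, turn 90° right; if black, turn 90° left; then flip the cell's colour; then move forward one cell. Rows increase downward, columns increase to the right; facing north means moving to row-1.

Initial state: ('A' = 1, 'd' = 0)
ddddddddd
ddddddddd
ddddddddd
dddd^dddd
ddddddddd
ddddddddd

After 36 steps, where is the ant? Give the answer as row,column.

step 0: ddddddddd
ddddddddd
ddddddddd
dddd^dddd
ddddddddd
ddddddddd
step 1: ddddddddd
ddddddddd
ddddddddd
ddddA>ddd
ddddddddd
ddddddddd
step 2: ddddddddd
ddddddddd
ddddddddd
ddddAAddd
dddddvddd
ddddddddd
step 3: ddddddddd
ddddddddd
ddddddddd
ddddAAddd
dddd<Addd
ddddddddd
step 4: ddddddddd
ddddddddd
ddddddddd
dddd^Addd
ddddAAddd
ddddddddd
step 5: ddddddddd
ddddddddd
ddddddddd
ddd<dAddd
ddddAAddd
ddddddddd
step 6: ddddddddd
ddddddddd
ddd^ddddd
dddAdAddd
ddddAAddd
ddddddddd
step 7: ddddddddd
ddddddddd
dddA>dddd
dddAdAddd
ddddAAddd
ddddddddd
step 8: ddddddddd
ddddddddd
dddAAdddd
dddAvAddd
ddddAAddd
ddddddddd
step 9: ddddddddd
ddddddddd
dddAAdddd
ddd<AAddd
ddddAAddd
ddddddddd
step 10: ddddddddd
ddddddddd
dddAAdddd
ddddAAddd
dddvAAddd
ddddddddd
step 11: ddddddddd
ddddddddd
dddAAdddd
ddddAAddd
dd<AAAddd
ddddddddd
step 12: ddddddddd
ddddddddd
dddAAdddd
dd^dAAddd
ddAAAAddd
ddddddddd
step 13: ddddddddd
ddddddddd
dddAAdddd
ddA>AAddd
ddAAAAddd
ddddddddd
step 14: ddddddddd
ddddddddd
dddAAdddd
ddAAAAddd
ddAvAAddd
ddddddddd
step 15: ddddddddd
ddddddddd
dddAAdddd
ddAAAAddd
ddAd>Addd
ddddddddd
step 16: ddddddddd
ddddddddd
dddAAdddd
ddAA^Addd
ddAddAddd
ddddddddd
step 17: ddddddddd
ddddddddd
dddAAdddd
ddA<dAddd
ddAddAddd
ddddddddd
step 18: ddddddddd
ddddddddd
dddAAdddd
ddAddAddd
ddAvdAddd
ddddddddd
step 19: ddddddddd
ddddddddd
dddAAdddd
ddAddAddd
dd<AdAddd
ddddddddd
step 20: ddddddddd
ddddddddd
dddAAdddd
ddAddAddd
dddAdAddd
ddvdddddd
step 21: ddddddddd
ddddddddd
dddAAdddd
ddAddAddd
dddAdAddd
d<Adddddd
step 22: ddddddddd
ddddddddd
dddAAdddd
ddAddAddd
d^dAdAddd
dAAdddddd
step 23: ddddddddd
ddddddddd
dddAAdddd
ddAddAddd
dA>AdAddd
dAAdddddd
step 24: ddddddddd
ddddddddd
dddAAdddd
ddAddAddd
dAAAdAddd
dAvdddddd
step 25: ddddddddd
ddddddddd
dddAAdddd
ddAddAddd
dAAAdAddd
dAd>ddddd
step 26: dddvddddd
ddddddddd
dddAAdddd
ddAddAddd
dAAAdAddd
dAdAddddd
step 27: dd<Addddd
ddddddddd
dddAAdddd
ddAddAddd
dAAAdAddd
dAdAddddd
step 28: ddAAddddd
ddddddddd
dddAAdddd
ddAddAddd
dAAAdAddd
dA^Addddd
step 29: ddAAddddd
ddddddddd
dddAAdddd
ddAddAddd
dAAAdAddd
dAA>ddddd
step 30: ddAAddddd
ddddddddd
dddAAdddd
ddAddAddd
dAA^dAddd
dAAdddddd
step 31: ddAAddddd
ddddddddd
dddAAdddd
ddAddAddd
dA<ddAddd
dAAdddddd
step 32: ddAAddddd
ddddddddd
dddAAdddd
ddAddAddd
dAdddAddd
dAvdddddd
step 33: ddAAddddd
ddddddddd
dddAAdddd
ddAddAddd
dAdddAddd
dAd>ddddd
step 34: ddAvddddd
ddddddddd
dddAAdddd
ddAddAddd
dAdddAddd
dAdAddddd
step 35: ddAd>dddd
ddddddddd
dddAAdddd
ddAddAddd
dAdddAddd
dAdAddddd
step 36: ddAdAdddd
ddddvdddd
dddAAdddd
ddAddAddd
dAdddAddd
dAdAddddd

1,4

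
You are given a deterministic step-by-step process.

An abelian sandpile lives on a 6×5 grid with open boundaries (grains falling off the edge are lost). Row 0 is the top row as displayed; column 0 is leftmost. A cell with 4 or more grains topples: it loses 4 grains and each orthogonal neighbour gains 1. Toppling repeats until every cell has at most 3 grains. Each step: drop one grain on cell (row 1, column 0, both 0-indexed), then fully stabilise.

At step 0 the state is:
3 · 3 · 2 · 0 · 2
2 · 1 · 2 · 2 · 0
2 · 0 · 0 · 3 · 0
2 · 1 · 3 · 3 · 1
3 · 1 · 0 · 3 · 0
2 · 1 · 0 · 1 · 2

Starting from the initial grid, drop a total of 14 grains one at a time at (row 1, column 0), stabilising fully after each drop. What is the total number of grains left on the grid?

0) 3 · 3 · 2 · 0 · 2
2 · 1 · 2 · 2 · 0
2 · 0 · 0 · 3 · 0
2 · 1 · 3 · 3 · 1
3 · 1 · 0 · 3 · 0
2 · 1 · 0 · 1 · 2
1) 3 · 3 · 2 · 0 · 2
3 · 1 · 2 · 2 · 0
2 · 0 · 0 · 3 · 0
2 · 1 · 3 · 3 · 1
3 · 1 · 0 · 3 · 0
2 · 1 · 0 · 1 · 2
2) 1 · 0 · 3 · 0 · 2
1 · 3 · 2 · 2 · 0
3 · 0 · 0 · 3 · 0
2 · 1 · 3 · 3 · 1
3 · 1 · 0 · 3 · 0
2 · 1 · 0 · 1 · 2
3) 1 · 0 · 3 · 0 · 2
2 · 3 · 2 · 2 · 0
3 · 0 · 0 · 3 · 0
2 · 1 · 3 · 3 · 1
3 · 1 · 0 · 3 · 0
2 · 1 · 0 · 1 · 2
4) 1 · 0 · 3 · 0 · 2
3 · 3 · 2 · 2 · 0
3 · 0 · 0 · 3 · 0
2 · 1 · 3 · 3 · 1
3 · 1 · 0 · 3 · 0
2 · 1 · 0 · 1 · 2
5) 2 · 1 · 3 · 0 · 2
2 · 0 · 3 · 2 · 0
0 · 2 · 0 · 3 · 0
3 · 1 · 3 · 3 · 1
3 · 1 · 0 · 3 · 0
2 · 1 · 0 · 1 · 2
6) 2 · 1 · 3 · 0 · 2
3 · 0 · 3 · 2 · 0
0 · 2 · 0 · 3 · 0
3 · 1 · 3 · 3 · 1
3 · 1 · 0 · 3 · 0
2 · 1 · 0 · 1 · 2
7) 3 · 1 · 3 · 0 · 2
0 · 1 · 3 · 2 · 0
1 · 2 · 0 · 3 · 0
3 · 1 · 3 · 3 · 1
3 · 1 · 0 · 3 · 0
2 · 1 · 0 · 1 · 2
8) 3 · 1 · 3 · 0 · 2
1 · 1 · 3 · 2 · 0
1 · 2 · 0 · 3 · 0
3 · 1 · 3 · 3 · 1
3 · 1 · 0 · 3 · 0
2 · 1 · 0 · 1 · 2
9) 3 · 1 · 3 · 0 · 2
2 · 1 · 3 · 2 · 0
1 · 2 · 0 · 3 · 0
3 · 1 · 3 · 3 · 1
3 · 1 · 0 · 3 · 0
2 · 1 · 0 · 1 · 2
10) 3 · 1 · 3 · 0 · 2
3 · 1 · 3 · 2 · 0
1 · 2 · 0 · 3 · 0
3 · 1 · 3 · 3 · 1
3 · 1 · 0 · 3 · 0
2 · 1 · 0 · 1 · 2
11) 0 · 2 · 3 · 0 · 2
1 · 2 · 3 · 2 · 0
2 · 2 · 0 · 3 · 0
3 · 1 · 3 · 3 · 1
3 · 1 · 0 · 3 · 0
2 · 1 · 0 · 1 · 2
12) 0 · 2 · 3 · 0 · 2
2 · 2 · 3 · 2 · 0
2 · 2 · 0 · 3 · 0
3 · 1 · 3 · 3 · 1
3 · 1 · 0 · 3 · 0
2 · 1 · 0 · 1 · 2
13) 0 · 2 · 3 · 0 · 2
3 · 2 · 3 · 2 · 0
2 · 2 · 0 · 3 · 0
3 · 1 · 3 · 3 · 1
3 · 1 · 0 · 3 · 0
2 · 1 · 0 · 1 · 2
14) 1 · 2 · 3 · 0 · 2
0 · 3 · 3 · 2 · 0
3 · 2 · 0 · 3 · 0
3 · 1 · 3 · 3 · 1
3 · 1 · 0 · 3 · 0
2 · 1 · 0 · 1 · 2

48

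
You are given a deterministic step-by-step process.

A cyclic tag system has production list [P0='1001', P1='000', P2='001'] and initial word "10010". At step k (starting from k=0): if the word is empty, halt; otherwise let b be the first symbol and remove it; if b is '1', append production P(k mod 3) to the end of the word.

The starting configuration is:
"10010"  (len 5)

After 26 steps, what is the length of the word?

18

t=0: "10010"  (len 5)
t=1: "00101001"  (len 8)
t=2: "0101001"  (len 7)
t=3: "101001"  (len 6)
t=4: "010011001"  (len 9)
t=5: "10011001"  (len 8)
t=6: "0011001001"  (len 10)
t=7: "011001001"  (len 9)
t=8: "11001001"  (len 8)
t=9: "1001001001"  (len 10)
t=10: "0010010011001"  (len 13)
t=11: "010010011001"  (len 12)
t=12: "10010011001"  (len 11)
t=13: "00100110011001"  (len 14)
t=14: "0100110011001"  (len 13)
t=15: "100110011001"  (len 12)
t=16: "001100110011001"  (len 15)
t=17: "01100110011001"  (len 14)
t=18: "1100110011001"  (len 13)
t=19: "1001100110011001"  (len 16)
t=20: "001100110011001000"  (len 18)
t=21: "01100110011001000"  (len 17)
t=22: "1100110011001000"  (len 16)
t=23: "100110011001000000"  (len 18)
t=24: "00110011001000000001"  (len 20)
t=25: "0110011001000000001"  (len 19)
t=26: "110011001000000001"  (len 18)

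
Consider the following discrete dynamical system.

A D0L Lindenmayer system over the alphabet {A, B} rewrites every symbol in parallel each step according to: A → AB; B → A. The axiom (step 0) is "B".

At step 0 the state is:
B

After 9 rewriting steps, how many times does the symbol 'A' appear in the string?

step 0: B
step 1: A
step 2: AB
step 3: ABA
step 4: ABAAB
step 5: ABAABABA
step 6: ABAABABAABAAB
step 7: ABAABABAABAABABAABABA
step 8: ABAABABAABAABABAABABAABAABABAABAAB
step 9: ABAABABAABAABABAABABAABAABABAABAABABAABABAABAABABAABABA

34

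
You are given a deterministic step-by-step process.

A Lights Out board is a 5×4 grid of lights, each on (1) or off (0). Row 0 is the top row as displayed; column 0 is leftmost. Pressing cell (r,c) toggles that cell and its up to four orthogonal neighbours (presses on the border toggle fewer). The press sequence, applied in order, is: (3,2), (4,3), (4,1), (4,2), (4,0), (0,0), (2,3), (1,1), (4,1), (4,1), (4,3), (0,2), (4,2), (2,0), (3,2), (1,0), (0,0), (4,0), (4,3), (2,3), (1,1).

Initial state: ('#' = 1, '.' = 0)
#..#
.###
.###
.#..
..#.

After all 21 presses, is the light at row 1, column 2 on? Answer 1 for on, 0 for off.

gen 0: #..#
.###
.###
.#..
..#.
gen 1: #..#
.###
.#.#
..##
....
gen 2: #..#
.###
.#.#
..#.
..##
gen 3: #..#
.###
.#.#
.##.
##.#
gen 4: #..#
.###
.#.#
.#..
#.#.
gen 5: #..#
.###
.#.#
##..
.##.
gen 6: .#.#
####
.#.#
##..
.##.
gen 7: .#.#
###.
.##.
##.#
.##.
gen 8: ...#
....
..#.
##.#
.##.
gen 9: ...#
....
..#.
#..#
#...
gen 10: ...#
....
..#.
##.#
.##.
gen 11: ...#
....
..#.
##..
.#.#
gen 12: .##.
..#.
..#.
##..
.#.#
gen 13: .##.
..#.
..#.
###.
..#.
gen 14: .##.
#.#.
###.
.##.
..#.
gen 15: .##.
#.#.
##..
...#
....
gen 16: ###.
.##.
.#..
...#
....
gen 17: ..#.
###.
.#..
...#
....
gen 18: ..#.
###.
.#..
#..#
##..
gen 19: ..#.
###.
.#..
#...
####
gen 20: ..#.
####
.###
#..#
####
gen 21: .##.
...#
..##
#..#
####

0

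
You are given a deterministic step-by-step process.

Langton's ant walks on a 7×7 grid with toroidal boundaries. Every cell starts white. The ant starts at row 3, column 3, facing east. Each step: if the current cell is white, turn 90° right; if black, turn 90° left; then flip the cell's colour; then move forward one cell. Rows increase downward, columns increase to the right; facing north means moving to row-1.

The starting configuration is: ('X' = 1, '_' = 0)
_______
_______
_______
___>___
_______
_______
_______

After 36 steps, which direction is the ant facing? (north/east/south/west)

t=0: _______
_______
_______
___>___
_______
_______
_______
t=1: _______
_______
_______
___X___
___v___
_______
_______
t=2: _______
_______
_______
___X___
__<X___
_______
_______
t=3: _______
_______
_______
__^X___
__XX___
_______
_______
t=4: _______
_______
_______
__X>___
__XX___
_______
_______
t=5: _______
_______
___^___
__X____
__XX___
_______
_______
t=6: _______
_______
___X>__
__X____
__XX___
_______
_______
t=7: _______
_______
___XX__
__X_v__
__XX___
_______
_______
t=8: _______
_______
___XX__
__X<X__
__XX___
_______
_______
t=9: _______
_______
___^X__
__XXX__
__XX___
_______
_______
t=10: _______
_______
__<_X__
__XXX__
__XX___
_______
_______
t=11: _______
__^____
__X_X__
__XXX__
__XX___
_______
_______
t=12: _______
__X>___
__X_X__
__XXX__
__XX___
_______
_______
t=13: _______
__XX___
__XvX__
__XXX__
__XX___
_______
_______
t=14: _______
__XX___
__<XX__
__XXX__
__XX___
_______
_______
t=15: _______
__XX___
___XX__
__vXX__
__XX___
_______
_______
t=16: _______
__XX___
___XX__
___>X__
__XX___
_______
_______
t=17: _______
__XX___
___^X__
____X__
__XX___
_______
_______
t=18: _______
__XX___
__<_X__
____X__
__XX___
_______
_______
t=19: _______
__^X___
__X_X__
____X__
__XX___
_______
_______
t=20: _______
_<_X___
__X_X__
____X__
__XX___
_______
_______
t=21: _^_____
_X_X___
__X_X__
____X__
__XX___
_______
_______
t=22: _X>____
_X_X___
__X_X__
____X__
__XX___
_______
_______
t=23: _XX____
_XvX___
__X_X__
____X__
__XX___
_______
_______
t=24: _XX____
_<XX___
__X_X__
____X__
__XX___
_______
_______
t=25: _XX____
__XX___
_vX_X__
____X__
__XX___
_______
_______
t=26: _XX____
__XX___
<XX_X__
____X__
__XX___
_______
_______
t=27: _XX____
^_XX___
XXX_X__
____X__
__XX___
_______
_______
t=28: _XX____
X>XX___
XXX_X__
____X__
__XX___
_______
_______
t=29: _XX____
XXXX___
XvX_X__
____X__
__XX___
_______
_______
t=30: _XX____
XXXX___
X_>_X__
____X__
__XX___
_______
_______
t=31: _XX____
XX^X___
X___X__
____X__
__XX___
_______
_______
t=32: _XX____
X<_X___
X___X__
____X__
__XX___
_______
_______
t=33: _XX____
X__X___
Xv__X__
____X__
__XX___
_______
_______
t=34: _XX____
X__X___
<X__X__
____X__
__XX___
_______
_______
t=35: _XX____
X__X___
_X__X__
v___X__
__XX___
_______
_______
t=36: _XX____
X__X___
_X__X__
X___X_<
__XX___
_______
_______

west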